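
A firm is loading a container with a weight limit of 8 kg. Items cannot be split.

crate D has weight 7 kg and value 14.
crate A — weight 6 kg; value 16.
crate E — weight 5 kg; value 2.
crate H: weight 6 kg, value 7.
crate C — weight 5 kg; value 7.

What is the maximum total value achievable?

This is a 0-1 knapsack instance.
Allowing fractional choices, the relaxed optimum would be about 20.0, but items are indivisible.
crate A: weight 6 ≤ 8, value 16.
crate C: weight 5 ≤ 8, value 7.
crate D: weight 7 ≤ 8, value 14.
Best is crate A with total value 16.

16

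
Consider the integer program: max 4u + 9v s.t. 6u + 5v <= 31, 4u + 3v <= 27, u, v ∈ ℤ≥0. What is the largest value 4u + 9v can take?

54

(u,v)=(0,6) is feasible, giving 54.
(u,v)=(1,5) is feasible, giving 49.
(u,v)=(0,5) is feasible, giving 45.
The best lattice point is (0,6), giving 54.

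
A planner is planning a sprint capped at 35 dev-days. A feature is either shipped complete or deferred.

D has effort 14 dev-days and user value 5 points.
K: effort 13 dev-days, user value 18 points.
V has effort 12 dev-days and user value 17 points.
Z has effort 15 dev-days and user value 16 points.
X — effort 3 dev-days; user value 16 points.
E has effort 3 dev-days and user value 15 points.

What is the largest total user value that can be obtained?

66

This is an integer program with binary decision variables.
Allowing fractional choices, the relaxed optimum would be about 70.3, but features are indivisible.
K + Z + X + E: effort 13 + 15 + 3 + 3 = 34 ≤ 35, user value 18 + 16 + 16 + 15 = 65.
K + V + X + E: effort 13 + 12 + 3 + 3 = 31 ≤ 35, user value 18 + 17 + 16 + 15 = 66.
Best is K, V, X, and E with total user value 66.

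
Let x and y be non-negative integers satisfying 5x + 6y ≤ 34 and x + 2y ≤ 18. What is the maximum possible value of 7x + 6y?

Relaxing integrality, the LP optimum is 47.60 at (x,y) = (6.8, 0), which is not an integer point.
(x,y)=(6,0): 5·6+6·0=30≤34, 1·6+2·0=6≤18, objective 42.
(x,y)=(5,1): 5·5+6·1=31≤34, 1·5+2·1=7≤18, objective 41.
(x,y)=(5,0): 5·5+6·0=25≤34, 1·5+2·0=5≤18, objective 35.
No feasible integer point exceeds 42.

42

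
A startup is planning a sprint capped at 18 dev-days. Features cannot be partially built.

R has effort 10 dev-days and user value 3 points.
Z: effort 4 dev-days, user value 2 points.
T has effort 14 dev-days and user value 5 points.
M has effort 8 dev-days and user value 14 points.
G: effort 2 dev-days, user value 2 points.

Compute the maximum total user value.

Allowing fractional choices, the relaxed optimum would be about 19.4, but features are indivisible.
R + M: effort 10 + 8 = 18 ≤ 18, user value 3 + 14 = 17.
Z + M + G: effort 4 + 8 + 2 = 14 ≤ 18, user value 2 + 14 + 2 = 18.
Best is Z, M, and G with total user value 18.

18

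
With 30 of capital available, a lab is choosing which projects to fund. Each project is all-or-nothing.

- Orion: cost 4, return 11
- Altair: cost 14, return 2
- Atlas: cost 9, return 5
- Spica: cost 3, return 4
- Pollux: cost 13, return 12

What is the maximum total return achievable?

Allowing fractional choices, the relaxed optimum would be about 32.1, but projects are indivisible.
Orion + Atlas + Pollux: cost 4 + 9 + 13 = 26 ≤ 30, return 11 + 5 + 12 = 28.
Orion + Spica + Pollux: cost 4 + 3 + 13 = 20 ≤ 30, return 11 + 4 + 12 = 27.
Orion + Atlas + Spica + Pollux: cost 4 + 9 + 3 + 13 = 29 ≤ 30, return 11 + 5 + 4 + 12 = 32.
Best is Orion, Atlas, Spica, and Pollux with total return 32.

32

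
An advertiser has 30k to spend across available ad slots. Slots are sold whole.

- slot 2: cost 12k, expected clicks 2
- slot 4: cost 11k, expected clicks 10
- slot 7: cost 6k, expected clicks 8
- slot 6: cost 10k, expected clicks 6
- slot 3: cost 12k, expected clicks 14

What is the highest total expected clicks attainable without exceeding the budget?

This is an integer program with binary decision variables.
Allowing fractional choices, the relaxed optimum would be about 32.6, but ad slots are indivisible.
slot 7 + slot 6 + slot 3: cost 6 + 10 + 12 = 28 ≤ 30, expected clicks 8 + 6 + 14 = 28.
slot 4 + slot 7 + slot 3: cost 11 + 6 + 12 = 29 ≤ 30, expected clicks 10 + 8 + 14 = 32.
Best is slot 4, slot 7, and slot 3 with total expected clicks 32.

32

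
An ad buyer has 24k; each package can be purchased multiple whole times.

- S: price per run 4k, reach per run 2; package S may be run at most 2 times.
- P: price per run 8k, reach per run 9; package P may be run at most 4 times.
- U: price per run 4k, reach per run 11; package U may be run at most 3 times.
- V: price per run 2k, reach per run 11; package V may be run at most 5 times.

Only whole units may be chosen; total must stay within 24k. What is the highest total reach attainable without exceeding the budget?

88

V has the best ratio (11/2); taking only V gives at most 5×11 = 55 (stopped by the supply cap of 5).
Mixing does better — 3×U and 5×V: price 22 ≤ 24, reach 3·11 + 5·11 = 88.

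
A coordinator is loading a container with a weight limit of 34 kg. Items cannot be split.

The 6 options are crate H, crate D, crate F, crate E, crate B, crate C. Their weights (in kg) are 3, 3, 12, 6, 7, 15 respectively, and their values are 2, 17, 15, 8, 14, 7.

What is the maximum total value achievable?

56

Allowing fractional choices, the relaxed optimum would be about 57.4, but items are indivisible.
crate D + crate F + crate E + crate B: weight 3 + 12 + 6 + 7 = 28 ≤ 34, value 17 + 15 + 8 + 14 = 54.
crate H + crate D + crate F + crate B: weight 3 + 3 + 12 + 7 = 25 ≤ 34, value 2 + 17 + 15 + 14 = 48.
crate H + crate D + crate F + crate E + crate B: weight 3 + 3 + 12 + 6 + 7 = 31 ≤ 34, value 2 + 17 + 15 + 8 + 14 = 56.
Best is crate H, crate D, crate F, crate E, and crate B with total value 56.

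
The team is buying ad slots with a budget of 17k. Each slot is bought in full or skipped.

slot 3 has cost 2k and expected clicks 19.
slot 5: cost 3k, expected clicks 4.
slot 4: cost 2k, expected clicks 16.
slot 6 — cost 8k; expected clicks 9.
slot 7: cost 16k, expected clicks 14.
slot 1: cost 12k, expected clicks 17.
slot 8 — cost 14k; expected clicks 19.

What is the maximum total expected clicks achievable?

52

This is a 0-1 knapsack instance.
Take slot 3, slot 4, and slot 1: cost 2 + 2 + 12 = 16 ≤ 17, expected clicks 19 + 16 + 17 = 52.
No other feasible combination does better.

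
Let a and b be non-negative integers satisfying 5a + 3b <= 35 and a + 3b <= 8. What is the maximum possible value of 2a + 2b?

Relaxing integrality, the LP optimum is 14.33 at (a,b) = (6.75, 0.417), which is not an integer point.
(a,b)=(7,0): 5·7+3·0=35≤35, 1·7+3·0=7≤8, objective 14.
(a,b)=(5,1): 5·5+3·1=28≤35, 1·5+3·1=8≤8, objective 12.
(a,b)=(6,0): 5·6+3·0=30≤35, 1·6+3·0=6≤8, objective 12.
(a,b)=(5,0): 5·5+3·0=25≤35, 1·5+3·0=5≤8, objective 10.
Maximum is 14 at (a,b)=(7,0).

14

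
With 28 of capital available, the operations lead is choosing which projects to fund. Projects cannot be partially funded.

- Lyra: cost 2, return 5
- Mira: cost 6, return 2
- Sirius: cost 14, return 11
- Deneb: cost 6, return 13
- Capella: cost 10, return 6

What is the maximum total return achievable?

31

Lyra + Mira + Deneb + Capella: cost 2 + 6 + 6 + 10 = 24 ≤ 28, return 5 + 2 + 13 + 6 = 26.
Lyra + Mira + Sirius + Deneb: cost 2 + 6 + 14 + 6 = 28 ≤ 28, return 5 + 2 + 11 + 13 = 31.
Lyra + Sirius + Deneb: cost 2 + 14 + 6 = 22 ≤ 28, return 5 + 11 + 13 = 29.
Best is Lyra, Mira, Sirius, and Deneb with total return 31.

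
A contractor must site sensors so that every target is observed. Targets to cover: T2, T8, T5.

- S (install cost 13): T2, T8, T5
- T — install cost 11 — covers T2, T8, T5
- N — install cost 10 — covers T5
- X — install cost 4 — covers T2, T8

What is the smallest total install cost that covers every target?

The greedy cost-per-new-target heuristic would pick X and N for 14, but a cheaper cover exists.
T alone covers T2, T8, T5 — every target.
Total install cost: 11.
No cover costs less than 11.

11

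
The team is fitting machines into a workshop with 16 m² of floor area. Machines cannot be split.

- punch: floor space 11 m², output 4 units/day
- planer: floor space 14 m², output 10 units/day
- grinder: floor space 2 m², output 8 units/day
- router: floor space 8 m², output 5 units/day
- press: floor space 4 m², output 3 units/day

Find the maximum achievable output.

Take planer and grinder: floor space 14 + 2 = 16 ≤ 16, output 10 + 8 = 18.
No other feasible combination does better.

18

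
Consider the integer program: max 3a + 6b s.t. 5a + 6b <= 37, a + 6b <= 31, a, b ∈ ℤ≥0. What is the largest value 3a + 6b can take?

33

(a,b)=(1,5) is feasible, giving 33.
(a,b)=(2,4) is feasible, giving 30.
Maximum is 33 at (a,b)=(1,5).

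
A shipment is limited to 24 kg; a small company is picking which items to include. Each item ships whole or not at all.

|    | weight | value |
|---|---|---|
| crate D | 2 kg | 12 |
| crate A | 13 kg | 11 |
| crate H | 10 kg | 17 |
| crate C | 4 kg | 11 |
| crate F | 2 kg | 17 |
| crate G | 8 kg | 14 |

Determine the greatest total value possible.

60

Allowing fractional choices, the relaxed optimum would be about 67.6, but items are indivisible.
crate D + crate H + crate C + crate F: weight 2 + 10 + 4 + 2 = 18 ≤ 24, value 12 + 17 + 11 + 17 = 57.
crate H + crate C + crate F + crate G: weight 10 + 4 + 2 + 8 = 24 ≤ 24, value 17 + 11 + 17 + 14 = 59.
crate D + crate H + crate F + crate G: weight 2 + 10 + 2 + 8 = 22 ≤ 24, value 12 + 17 + 17 + 14 = 60.
Best is crate D, crate H, crate F, and crate G with total value 60.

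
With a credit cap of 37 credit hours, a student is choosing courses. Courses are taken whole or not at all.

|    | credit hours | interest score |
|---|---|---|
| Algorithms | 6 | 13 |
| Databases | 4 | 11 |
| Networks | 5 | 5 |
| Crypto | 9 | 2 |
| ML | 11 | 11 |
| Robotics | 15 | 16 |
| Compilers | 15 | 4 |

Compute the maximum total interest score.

This is a 0-1 knapsack instance.
Take Algorithms, Databases, ML, and Robotics: credit hours 6 + 4 + 11 + 15 = 36 ≤ 37, interest score 13 + 11 + 11 + 16 = 51.
No other feasible combination does better.

51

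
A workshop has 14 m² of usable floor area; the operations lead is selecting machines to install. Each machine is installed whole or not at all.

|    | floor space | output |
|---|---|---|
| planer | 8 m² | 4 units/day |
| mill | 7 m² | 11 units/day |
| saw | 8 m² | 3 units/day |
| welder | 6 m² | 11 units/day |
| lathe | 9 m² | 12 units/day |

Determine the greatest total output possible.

Allowing fractional choices, the relaxed optimum would be about 23.3, but machines are indivisible.
saw + welder: floor space 8 + 6 = 14 ≤ 14, output 3 + 11 = 14.
planer + welder: floor space 8 + 6 = 14 ≤ 14, output 4 + 11 = 15.
mill + welder: floor space 7 + 6 = 13 ≤ 14, output 11 + 11 = 22.
Best is mill and welder with total output 22.

22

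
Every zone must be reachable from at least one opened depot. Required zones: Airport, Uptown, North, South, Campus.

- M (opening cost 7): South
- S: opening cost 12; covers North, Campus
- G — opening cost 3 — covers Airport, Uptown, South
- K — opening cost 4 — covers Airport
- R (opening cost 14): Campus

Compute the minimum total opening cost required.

This is a weighted set-cover instance.
Choose S and G: together they cover Airport, Uptown, North, South, Campus — every zone.
Total opening cost: 12 + 3 = 15.
No cover costs less than 15.

15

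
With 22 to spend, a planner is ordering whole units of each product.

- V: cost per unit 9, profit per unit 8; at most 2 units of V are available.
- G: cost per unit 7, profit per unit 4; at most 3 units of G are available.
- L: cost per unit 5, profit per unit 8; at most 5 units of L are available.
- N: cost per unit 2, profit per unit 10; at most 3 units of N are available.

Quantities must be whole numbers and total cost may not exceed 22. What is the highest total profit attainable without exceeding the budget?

2×L and 3×N: cost 16 ≤ 22, profit 2·8 + 3·10 = 46.
3×L and 3×N: cost 21 ≤ 22, profit 3·8 + 3·10 = 54.
Best is 54.

54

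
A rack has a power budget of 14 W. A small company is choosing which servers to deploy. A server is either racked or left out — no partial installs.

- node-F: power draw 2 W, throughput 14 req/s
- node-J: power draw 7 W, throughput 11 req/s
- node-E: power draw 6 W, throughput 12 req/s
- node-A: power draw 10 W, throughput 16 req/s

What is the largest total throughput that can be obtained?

30

node-F + node-A: power draw 2 + 10 = 12 ≤ 14, throughput 14 + 16 = 30.
node-F + node-E: power draw 2 + 6 = 8 ≤ 14, throughput 14 + 12 = 26.
Best is node-F and node-A with total throughput 30.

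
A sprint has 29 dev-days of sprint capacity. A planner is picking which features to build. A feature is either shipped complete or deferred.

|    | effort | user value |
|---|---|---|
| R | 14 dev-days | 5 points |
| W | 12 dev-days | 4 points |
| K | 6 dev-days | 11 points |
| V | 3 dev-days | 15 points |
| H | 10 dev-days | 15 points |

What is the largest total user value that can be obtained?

41

K + V + H: effort 6 + 3 + 10 = 19 ≤ 29, user value 11 + 15 + 15 = 41.
W + V + H: effort 12 + 3 + 10 = 25 ≤ 29, user value 4 + 15 + 15 = 34.
R + V + H: effort 14 + 3 + 10 = 27 ≤ 29, user value 5 + 15 + 15 = 35.
Best is K, V, and H with total user value 41.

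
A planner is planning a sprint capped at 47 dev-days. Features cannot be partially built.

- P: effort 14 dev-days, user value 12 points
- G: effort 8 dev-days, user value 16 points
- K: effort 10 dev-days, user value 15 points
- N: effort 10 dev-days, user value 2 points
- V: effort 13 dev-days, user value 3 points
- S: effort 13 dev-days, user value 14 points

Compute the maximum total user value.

57

Allowing fractional choices, the relaxed optimum would be about 57.5, but features are indivisible.
P + G + K + S: effort 14 + 8 + 10 + 13 = 45 ≤ 47, user value 12 + 16 + 15 + 14 = 57.
G + K + V + S: effort 8 + 10 + 13 + 13 = 44 ≤ 47, user value 16 + 15 + 3 + 14 = 48.
Best is P, G, K, and S with total user value 57.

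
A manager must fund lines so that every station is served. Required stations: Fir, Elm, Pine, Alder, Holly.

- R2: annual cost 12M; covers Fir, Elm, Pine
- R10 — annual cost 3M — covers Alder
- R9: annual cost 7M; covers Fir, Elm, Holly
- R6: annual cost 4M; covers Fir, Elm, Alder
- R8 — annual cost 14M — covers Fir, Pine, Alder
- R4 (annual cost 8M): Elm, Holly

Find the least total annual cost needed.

21

The greedy cost-per-new-station heuristic would pick R6, R9, and R2 for 23, but a cheaper cover exists.
Choose R9 and R8: together they cover Fir, Elm, Pine, Alder, Holly — every station.
Total annual cost: 7 + 14 = 21.
No cover costs less than 21.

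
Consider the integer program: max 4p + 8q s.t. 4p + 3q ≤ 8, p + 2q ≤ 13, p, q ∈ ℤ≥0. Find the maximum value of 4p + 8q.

16

Relaxing integrality, the LP optimum is 21.33 at (p,q) = (0, 2.67), which is not an integer point.
(p,q)=(0,2): 4·0+3·2=6≤8, 1·0+2·2=4≤13, objective 16.
(p,q)=(1,1): 4·1+3·1=7≤8, 1·1+2·1=3≤13, objective 12.
(p,q)=(0,1): 4·0+3·1=3≤8, 1·0+2·1=2≤13, objective 8.
Maximum is 16 at (p,q)=(0,2).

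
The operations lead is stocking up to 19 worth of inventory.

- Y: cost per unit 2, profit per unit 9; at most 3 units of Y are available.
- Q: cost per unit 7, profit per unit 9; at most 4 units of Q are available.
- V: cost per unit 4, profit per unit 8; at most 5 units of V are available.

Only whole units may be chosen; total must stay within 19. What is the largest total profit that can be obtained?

Y has the best ratio (9/2); taking only Y gives at most 3×9 = 27 (stopped by the supply cap of 3).
Mixing does better — 3×Y and 3×V: cost 18 ≤ 19, profit 3·9 + 3·8 = 51.

51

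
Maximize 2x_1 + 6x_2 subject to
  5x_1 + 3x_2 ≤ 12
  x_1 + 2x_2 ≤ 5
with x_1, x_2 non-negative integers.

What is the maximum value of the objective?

14

Relaxing integrality, the LP optimum is 15.00 at (x_1,x_2) = (0, 2.5), which is not an integer point.
(x_1,x_2)=(1,2): 5·1+3·2=11≤12, 1·1+2·2=5≤5, objective 14.
(x_1,x_2)=(0,2): 5·0+3·2=6≤12, 1·0+2·2=4≤5, objective 12.
Maximum is 14 at (x_1,x_2)=(1,2).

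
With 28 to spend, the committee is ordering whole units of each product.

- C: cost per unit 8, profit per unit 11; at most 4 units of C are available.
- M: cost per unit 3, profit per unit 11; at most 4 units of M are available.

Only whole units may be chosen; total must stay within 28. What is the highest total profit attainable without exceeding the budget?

This is a bounded integer knapsack.
M has the best ratio (11/3); taking only M gives at most 4×11 = 44 (stopped by the supply cap of 4).
Mixing does better — 2×C and 4×M: cost 28 ≤ 28, profit 2·11 + 4·11 = 66.

66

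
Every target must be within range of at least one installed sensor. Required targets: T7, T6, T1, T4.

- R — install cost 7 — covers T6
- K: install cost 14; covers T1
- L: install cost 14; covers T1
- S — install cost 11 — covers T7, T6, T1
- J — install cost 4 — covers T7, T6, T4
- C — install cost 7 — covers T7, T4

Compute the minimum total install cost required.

Choose S and J: together they cover T7, T6, T1, T4 — every target.
Total install cost: 11 + 4 = 15.
No cover costs less than 15.

15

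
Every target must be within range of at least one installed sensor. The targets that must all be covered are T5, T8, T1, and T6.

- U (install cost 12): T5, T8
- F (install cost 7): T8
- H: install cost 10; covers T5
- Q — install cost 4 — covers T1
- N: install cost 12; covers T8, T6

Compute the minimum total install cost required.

The greedy cost-per-new-target heuristic would pick Q, U, and N for 28, but a cheaper cover exists.
Choose H, Q, and N: together they cover T5, T8, T1, T6 — every target.
Total install cost: 10 + 4 + 12 = 26.
No cover costs less than 26.

26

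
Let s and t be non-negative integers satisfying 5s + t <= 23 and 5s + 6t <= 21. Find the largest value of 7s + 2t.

28

(s,t)=(4,0) is feasible, giving 28.
(s,t)=(3,1) is feasible, giving 23.
(s,t)=(3,0) is feasible, giving 21.
Maximum is 28 at (s,t)=(4,0).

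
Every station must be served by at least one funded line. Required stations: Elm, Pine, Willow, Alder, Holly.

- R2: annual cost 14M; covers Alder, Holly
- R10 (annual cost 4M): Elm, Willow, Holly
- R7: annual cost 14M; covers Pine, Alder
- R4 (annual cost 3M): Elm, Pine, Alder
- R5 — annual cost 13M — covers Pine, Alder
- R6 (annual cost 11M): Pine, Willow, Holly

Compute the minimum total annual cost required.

7

Choose R10 and R4: together they cover Elm, Pine, Willow, Alder, Holly — every station.
Total annual cost: 4 + 3 = 7.
No cover costs less than 7.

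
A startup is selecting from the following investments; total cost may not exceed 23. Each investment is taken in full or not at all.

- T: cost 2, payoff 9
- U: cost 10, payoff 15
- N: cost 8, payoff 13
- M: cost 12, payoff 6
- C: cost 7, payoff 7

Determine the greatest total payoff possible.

37

T + U + C: cost 2 + 10 + 7 = 19 ≤ 23, payoff 9 + 15 + 7 = 31.
T + U + N: cost 2 + 10 + 8 = 20 ≤ 23, payoff 9 + 15 + 13 = 37.
T + N + C: cost 2 + 8 + 7 = 17 ≤ 23, payoff 9 + 13 + 7 = 29.
Best is T, U, and N with total payoff 37.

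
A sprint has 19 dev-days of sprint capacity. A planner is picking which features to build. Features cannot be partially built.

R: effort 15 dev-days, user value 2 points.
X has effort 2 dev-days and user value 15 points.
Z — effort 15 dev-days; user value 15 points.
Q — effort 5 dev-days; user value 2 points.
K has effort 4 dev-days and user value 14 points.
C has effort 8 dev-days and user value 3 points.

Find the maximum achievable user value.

Take X, Q, K, and C: effort 2 + 5 + 4 + 8 = 19 ≤ 19, user value 15 + 2 + 14 + 3 = 34.
No other feasible combination does better.

34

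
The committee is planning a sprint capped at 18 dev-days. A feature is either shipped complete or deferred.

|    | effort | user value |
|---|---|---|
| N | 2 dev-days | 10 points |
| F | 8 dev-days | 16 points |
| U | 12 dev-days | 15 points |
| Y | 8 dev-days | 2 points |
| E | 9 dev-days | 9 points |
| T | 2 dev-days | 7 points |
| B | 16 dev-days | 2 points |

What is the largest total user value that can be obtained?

Take N, F, and T: effort 2 + 8 + 2 = 12 ≤ 18, user value 10 + 16 + 7 = 33.
No other feasible combination does better.

33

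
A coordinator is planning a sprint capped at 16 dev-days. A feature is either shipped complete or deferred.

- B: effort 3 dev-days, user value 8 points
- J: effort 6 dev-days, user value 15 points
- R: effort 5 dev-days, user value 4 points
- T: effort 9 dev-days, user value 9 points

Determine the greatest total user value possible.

27

B + J + R: effort 3 + 6 + 5 = 14 ≤ 16, user value 8 + 15 + 4 = 27.
B + J: effort 3 + 6 = 9 ≤ 16, user value 8 + 15 = 23.
J + T: effort 6 + 9 = 15 ≤ 16, user value 15 + 9 = 24.
Best is B, J, and R with total user value 27.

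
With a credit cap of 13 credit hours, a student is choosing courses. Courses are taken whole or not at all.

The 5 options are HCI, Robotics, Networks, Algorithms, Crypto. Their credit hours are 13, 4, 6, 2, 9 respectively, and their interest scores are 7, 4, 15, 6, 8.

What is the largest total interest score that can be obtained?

This is an integer program with binary decision variables.
Robotics + Networks: credit hours 4 + 6 = 10 ≤ 13, interest score 4 + 15 = 19.
Networks + Algorithms: credit hours 6 + 2 = 8 ≤ 13, interest score 15 + 6 = 21.
Robotics + Networks + Algorithms: credit hours 4 + 6 + 2 = 12 ≤ 13, interest score 4 + 15 + 6 = 25.
Best is Robotics, Networks, and Algorithms with total interest score 25.

25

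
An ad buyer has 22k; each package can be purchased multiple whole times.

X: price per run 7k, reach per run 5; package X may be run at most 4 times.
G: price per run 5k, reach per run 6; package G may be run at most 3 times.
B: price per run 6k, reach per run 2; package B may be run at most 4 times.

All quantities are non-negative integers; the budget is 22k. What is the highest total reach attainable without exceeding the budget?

23

Take 1×X and 3×G: price 22 ≤ 22, reach 1·5 + 3·6 = 23.
G has the best ratio (6/5) and is taken to its limit of 3; remaining capacity is filled optimally with the others.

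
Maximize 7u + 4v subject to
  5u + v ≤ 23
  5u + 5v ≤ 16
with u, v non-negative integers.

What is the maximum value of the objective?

21

Relaxing integrality, the LP optimum is 22.40 at (u,v) = (3.2, 0), which is not an integer point.
(u,v)=(3,0) is feasible, giving 21.
(u,v)=(2,1) is feasible, giving 18.
(u,v)=(2,0) is feasible, giving 14.
Maximum is 21 at (u,v)=(3,0).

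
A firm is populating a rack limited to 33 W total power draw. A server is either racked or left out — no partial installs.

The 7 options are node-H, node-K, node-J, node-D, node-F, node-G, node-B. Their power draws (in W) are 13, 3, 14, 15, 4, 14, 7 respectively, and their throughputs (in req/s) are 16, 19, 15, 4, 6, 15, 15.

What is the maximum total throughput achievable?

56

This is an integer program with binary decision variables.
Take node-H, node-K, node-F, and node-B: power draw 13 + 3 + 4 + 7 = 27 ≤ 33, throughput 16 + 19 + 6 + 15 = 56.
No other feasible combination does better.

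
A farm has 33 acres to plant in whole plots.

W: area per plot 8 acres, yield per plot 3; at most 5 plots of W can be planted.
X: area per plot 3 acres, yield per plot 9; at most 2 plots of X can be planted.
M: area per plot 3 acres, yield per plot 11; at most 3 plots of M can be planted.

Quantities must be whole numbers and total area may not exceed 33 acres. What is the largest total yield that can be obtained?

Take 2×W, 2×X, and 3×M: area 31 ≤ 33, yield 2·3 + 2·9 + 3·11 = 57.
M has the best ratio (11/3) and is taken to its limit of 3; remaining capacity is filled optimally with the others.

57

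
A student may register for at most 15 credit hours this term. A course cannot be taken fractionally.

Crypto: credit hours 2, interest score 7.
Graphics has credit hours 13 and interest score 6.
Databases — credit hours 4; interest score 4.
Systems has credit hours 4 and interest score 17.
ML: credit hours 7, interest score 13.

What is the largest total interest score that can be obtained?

37

Allowing fractional choices, the relaxed optimum would be about 39.0, but courses are indivisible.
Databases + Systems + ML: credit hours 4 + 4 + 7 = 15 ≤ 15, interest score 4 + 17 + 13 = 34.
Crypto + Systems + ML: credit hours 2 + 4 + 7 = 13 ≤ 15, interest score 7 + 17 + 13 = 37.
Best is Crypto, Systems, and ML with total interest score 37.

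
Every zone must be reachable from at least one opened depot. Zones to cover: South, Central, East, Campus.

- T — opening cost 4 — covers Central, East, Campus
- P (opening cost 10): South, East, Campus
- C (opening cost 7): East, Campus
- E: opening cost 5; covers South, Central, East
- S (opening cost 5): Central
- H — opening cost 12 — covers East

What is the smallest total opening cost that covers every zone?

9

Choose T and E: together they cover South, Central, East, Campus — every zone.
Total opening cost: 4 + 5 = 9.
No cover costs less than 9.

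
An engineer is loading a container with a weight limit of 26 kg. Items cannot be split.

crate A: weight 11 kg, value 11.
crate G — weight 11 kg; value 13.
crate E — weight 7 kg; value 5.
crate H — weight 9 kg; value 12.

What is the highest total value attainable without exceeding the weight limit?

Treat it as a binary knapsack problem.
Allowing fractional choices, the relaxed optimum would be about 31.0, but items are indivisible.
crate A + crate G: weight 11 + 11 = 22 ≤ 26, value 11 + 13 = 24.
crate G + crate H: weight 11 + 9 = 20 ≤ 26, value 13 + 12 = 25.
crate A + crate H: weight 11 + 9 = 20 ≤ 26, value 11 + 12 = 23.
Best is crate G and crate H with total value 25.

25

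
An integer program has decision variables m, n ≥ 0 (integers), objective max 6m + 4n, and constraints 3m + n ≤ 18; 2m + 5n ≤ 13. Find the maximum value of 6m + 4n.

Relaxing integrality, the LP optimum is 36.46 at (m,n) = (5.92, 0.231), which is not an integer point.
(m,n)=(6,0): 3·6+1·0=18≤18, 2·6+5·0=12≤13, objective 36.
(m,n)=(5,0): 3·5+1·0=15≤18, 2·5+5·0=10≤13, objective 30.
(m,n)=(4,1): 3·4+1·1=13≤18, 2·4+5·1=13≤13, objective 28.
The best lattice point is (6,0), giving 36.

36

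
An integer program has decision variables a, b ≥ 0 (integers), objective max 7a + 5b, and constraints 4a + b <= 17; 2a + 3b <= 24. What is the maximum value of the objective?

46

The continuous relaxation peaks at (2.7, 6.2) with value 49.90; rounding to a feasible lattice point costs some objective.
(a,b)=(3,5): 4·3+1·5=17≤17, 2·3+3·5=21≤24, objective 46.
(a,b)=(2,6): 4·2+1·6=14≤17, 2·2+3·6=22≤24, objective 44.
The best lattice point is (3,5), giving 46.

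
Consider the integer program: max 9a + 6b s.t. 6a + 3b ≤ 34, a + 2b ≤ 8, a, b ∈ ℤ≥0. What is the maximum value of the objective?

51

(a,b)=(5,1): 6·5+3·1=33≤34, 1·5+2·1=7≤8, objective 51.
(a,b)=(4,2): 6·4+3·2=30≤34, 1·4+2·2=8≤8, objective 48.
(a,b)=(5,0): 6·5+3·0=30≤34, 1·5+2·0=5≤8, objective 45.
The best lattice point is (5,1), giving 51.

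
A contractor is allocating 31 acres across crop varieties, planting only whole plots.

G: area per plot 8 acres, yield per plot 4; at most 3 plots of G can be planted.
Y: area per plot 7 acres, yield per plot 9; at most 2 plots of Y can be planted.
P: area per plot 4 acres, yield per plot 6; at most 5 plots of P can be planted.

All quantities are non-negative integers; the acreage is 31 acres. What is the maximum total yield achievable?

1×Y and 5×P: area 27 ≤ 31, yield 1·9 + 5·6 = 39.
2×Y and 4×P: area 30 ≤ 31, yield 2·9 + 4·6 = 42.
Best is 42.

42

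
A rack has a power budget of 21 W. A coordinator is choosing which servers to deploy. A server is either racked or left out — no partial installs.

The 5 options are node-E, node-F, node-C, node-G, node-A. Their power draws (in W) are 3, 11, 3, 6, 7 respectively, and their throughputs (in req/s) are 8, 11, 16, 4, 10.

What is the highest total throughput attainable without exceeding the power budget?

38

node-E + node-C + node-G + node-A: power draw 3 + 3 + 6 + 7 = 19 ≤ 21, throughput 8 + 16 + 4 + 10 = 38.
node-F + node-C + node-A: power draw 11 + 3 + 7 = 21 ≤ 21, throughput 11 + 16 + 10 = 37.
Best is node-E, node-C, node-G, and node-A with total throughput 38.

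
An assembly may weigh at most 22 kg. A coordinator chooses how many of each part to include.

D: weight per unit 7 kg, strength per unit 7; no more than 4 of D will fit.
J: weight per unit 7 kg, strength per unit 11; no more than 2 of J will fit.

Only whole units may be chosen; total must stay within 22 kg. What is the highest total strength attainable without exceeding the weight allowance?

29

J has the best ratio (11/7); taking only J gives at most 2×11 = 22 (stopped by the supply cap of 2).
Mixing does better — 1×D and 2×J: weight 21 ≤ 22, strength 1·7 + 2·11 = 29.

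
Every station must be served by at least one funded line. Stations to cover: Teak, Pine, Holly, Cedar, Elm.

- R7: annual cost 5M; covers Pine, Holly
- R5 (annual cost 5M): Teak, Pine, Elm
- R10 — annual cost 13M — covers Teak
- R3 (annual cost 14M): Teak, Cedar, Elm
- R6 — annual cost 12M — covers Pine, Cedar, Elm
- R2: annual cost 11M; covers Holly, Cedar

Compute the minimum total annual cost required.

16

The greedy cost-per-new-station heuristic would pick R5, R7, and R2 for 21, but a cheaper cover exists.
Choose R5 and R2: together they cover Teak, Pine, Holly, Cedar, Elm — every station.
Total annual cost: 5 + 11 = 16.
No cover costs less than 16.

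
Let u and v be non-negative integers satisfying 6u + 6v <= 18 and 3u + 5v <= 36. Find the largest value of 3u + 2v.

(u,v)=(3,0) is feasible, giving 9.
(u,v)=(2,1) is feasible, giving 8.
Maximum is 9 at (u,v)=(3,0).

9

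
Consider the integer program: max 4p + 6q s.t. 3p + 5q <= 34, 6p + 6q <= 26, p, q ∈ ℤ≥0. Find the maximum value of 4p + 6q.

24

The continuous relaxation peaks at (0, 4.33) with value 26.00; rounding to a feasible lattice point costs some objective.
(p,q)=(0,4): 3·0+5·4=20≤34, 6·0+6·4=24≤26, objective 24.
(p,q)=(1,3): 3·1+5·3=18≤34, 6·1+6·3=24≤26, objective 22.
(p,q)=(0,3): 3·0+5·3=15≤34, 6·0+6·3=18≤26, objective 18.
No feasible integer point exceeds 24.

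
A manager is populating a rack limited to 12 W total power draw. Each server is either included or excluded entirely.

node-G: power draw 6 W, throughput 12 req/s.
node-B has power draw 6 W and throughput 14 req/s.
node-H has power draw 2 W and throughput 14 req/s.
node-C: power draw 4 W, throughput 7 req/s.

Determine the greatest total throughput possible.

35

This is a 0-1 knapsack instance.
Take node-B, node-H, and node-C: power draw 6 + 2 + 4 = 12 ≤ 12, throughput 14 + 14 + 7 = 35.
No other feasible combination does better.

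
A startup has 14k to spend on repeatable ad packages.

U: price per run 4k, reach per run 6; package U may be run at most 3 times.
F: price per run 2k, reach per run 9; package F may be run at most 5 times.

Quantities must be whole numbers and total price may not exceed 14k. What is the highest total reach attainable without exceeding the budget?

51

1×U and 5×F: price 14 ≤ 14, reach 1·6 + 5·9 = 51.
5×F: price 10 ≤ 14, reach 5·9 = 45.
Best is 51.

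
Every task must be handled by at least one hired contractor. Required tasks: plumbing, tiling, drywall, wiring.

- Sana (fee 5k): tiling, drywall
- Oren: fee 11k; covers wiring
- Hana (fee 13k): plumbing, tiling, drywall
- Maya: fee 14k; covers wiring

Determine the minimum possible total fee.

24

The greedy cost-per-new-task heuristic would pick Sana, Oren, and Hana for 29, but a cheaper cover exists.
Choose Oren and Hana: together they cover plumbing, tiling, drywall, wiring — every task.
Total fee: 11 + 13 = 24.
No cover costs less than 24.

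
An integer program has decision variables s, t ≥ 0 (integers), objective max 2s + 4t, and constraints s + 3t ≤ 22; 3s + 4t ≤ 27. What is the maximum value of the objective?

Relaxing integrality, the LP optimum is 27.00 at (s,t) = (0, 6.75), which is not an integer point.
(s,t)=(1,6): 1·1+3·6=19≤22, 3·1+4·6=27≤27, objective 26.
(s,t)=(0,6): 1·0+3·6=18≤22, 3·0+4·6=24≤27, objective 24.
(s,t)=(2,5): 1·2+3·5=17≤22, 3·2+4·5=26≤27, objective 24.
The best lattice point is (1,6), giving 26.

26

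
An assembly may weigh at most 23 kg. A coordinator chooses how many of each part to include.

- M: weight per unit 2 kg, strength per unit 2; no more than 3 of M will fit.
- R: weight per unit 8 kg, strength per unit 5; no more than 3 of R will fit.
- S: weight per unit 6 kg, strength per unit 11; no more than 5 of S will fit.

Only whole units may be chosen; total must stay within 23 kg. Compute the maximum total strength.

This is a bounded integer knapsack.
Take 2×M and 3×S: weight 22 ≤ 23, strength 2·2 + 3·11 = 37.
No other integer combination yields more.

37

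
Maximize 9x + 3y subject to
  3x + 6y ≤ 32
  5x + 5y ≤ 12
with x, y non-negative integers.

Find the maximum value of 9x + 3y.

Relaxing integrality, the LP optimum is 21.60 at (x,y) = (2.4, 0), which is not an integer point.
(x,y)=(2,0): 3·2+6·0=6≤32, 5·2+5·0=10≤12, objective 18.
(x,y)=(1,1): 3·1+6·1=9≤32, 5·1+5·1=10≤12, objective 12.
(x,y)=(1,0): 3·1+6·0=3≤32, 5·1+5·0=5≤12, objective 9.
Maximum is 18 at (x,y)=(2,0).

18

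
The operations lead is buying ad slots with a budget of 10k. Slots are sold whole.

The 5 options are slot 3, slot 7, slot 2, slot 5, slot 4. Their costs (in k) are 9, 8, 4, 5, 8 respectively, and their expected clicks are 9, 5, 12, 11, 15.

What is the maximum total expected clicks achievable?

23

Take slot 2 and slot 5: cost 4 + 5 = 9 ≤ 10, expected clicks 12 + 11 = 23.
No other feasible combination does better.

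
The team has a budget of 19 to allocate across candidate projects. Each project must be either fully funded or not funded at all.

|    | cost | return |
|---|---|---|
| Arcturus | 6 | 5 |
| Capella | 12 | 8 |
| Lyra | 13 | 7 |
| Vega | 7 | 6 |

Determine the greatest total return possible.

14

Arcturus + Capella: cost 6 + 12 = 18 ≤ 19, return 5 + 8 = 13.
Arcturus + Lyra: cost 6 + 13 = 19 ≤ 19, return 5 + 7 = 12.
Capella + Vega: cost 12 + 7 = 19 ≤ 19, return 8 + 6 = 14.
Best is Capella and Vega with total return 14.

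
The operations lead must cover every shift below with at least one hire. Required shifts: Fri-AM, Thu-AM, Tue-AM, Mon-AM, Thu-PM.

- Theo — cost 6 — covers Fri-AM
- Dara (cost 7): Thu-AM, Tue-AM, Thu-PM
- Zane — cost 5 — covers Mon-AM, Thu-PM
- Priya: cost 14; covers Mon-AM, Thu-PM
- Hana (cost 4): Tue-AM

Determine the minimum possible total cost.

Choose Theo, Dara, and Zane: together they cover Fri-AM, Thu-AM, Tue-AM, Mon-AM, Thu-PM — every shift.
Total cost: 6 + 7 + 5 = 18.
No cover costs less than 18.

18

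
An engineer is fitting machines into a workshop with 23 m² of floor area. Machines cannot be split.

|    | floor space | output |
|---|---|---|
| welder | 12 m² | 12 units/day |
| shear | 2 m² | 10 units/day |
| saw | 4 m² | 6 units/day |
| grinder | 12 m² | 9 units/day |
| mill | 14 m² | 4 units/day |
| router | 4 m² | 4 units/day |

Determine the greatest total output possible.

32

Treat it as a binary knapsack problem.
Take welder, shear, saw, and router: floor space 12 + 2 + 4 + 4 = 22 ≤ 23, output 12 + 10 + 6 + 4 = 32.
No other feasible combination does better.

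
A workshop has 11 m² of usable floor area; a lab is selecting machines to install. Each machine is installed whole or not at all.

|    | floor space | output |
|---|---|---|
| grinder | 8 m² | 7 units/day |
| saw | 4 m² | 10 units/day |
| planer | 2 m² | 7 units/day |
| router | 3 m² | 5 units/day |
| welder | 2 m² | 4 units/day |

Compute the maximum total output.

saw + planer + router: floor space 4 + 2 + 3 = 9 ≤ 11, output 10 + 7 + 5 = 22.
saw + planer + welder: floor space 4 + 2 + 2 = 8 ≤ 11, output 10 + 7 + 4 = 21.
saw + planer + router + welder: floor space 4 + 2 + 3 + 2 = 11 ≤ 11, output 10 + 7 + 5 + 4 = 26.
Best is saw, planer, router, and welder with total output 26.

26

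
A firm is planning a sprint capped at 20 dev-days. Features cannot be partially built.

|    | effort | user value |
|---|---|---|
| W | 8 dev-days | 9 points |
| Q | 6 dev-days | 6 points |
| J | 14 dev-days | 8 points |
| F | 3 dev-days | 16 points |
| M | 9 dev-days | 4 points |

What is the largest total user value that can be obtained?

Allowing fractional choices, the relaxed optimum would be about 32.7, but features are indivisible.
Q + F + M: effort 6 + 3 + 9 = 18 ≤ 20, user value 6 + 16 + 4 = 26.
W + Q + F: effort 8 + 6 + 3 = 17 ≤ 20, user value 9 + 6 + 16 = 31.
W + F + M: effort 8 + 3 + 9 = 20 ≤ 20, user value 9 + 16 + 4 = 29.
Best is W, Q, and F with total user value 31.

31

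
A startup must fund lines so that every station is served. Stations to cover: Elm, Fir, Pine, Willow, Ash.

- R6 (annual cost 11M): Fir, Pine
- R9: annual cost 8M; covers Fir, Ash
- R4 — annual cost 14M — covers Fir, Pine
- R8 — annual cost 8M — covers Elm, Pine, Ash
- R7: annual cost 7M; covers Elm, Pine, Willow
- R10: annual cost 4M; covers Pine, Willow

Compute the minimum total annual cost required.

Choose R9 and R7: together they cover Elm, Fir, Pine, Willow, Ash — every station.
Total annual cost: 8 + 7 = 15.

15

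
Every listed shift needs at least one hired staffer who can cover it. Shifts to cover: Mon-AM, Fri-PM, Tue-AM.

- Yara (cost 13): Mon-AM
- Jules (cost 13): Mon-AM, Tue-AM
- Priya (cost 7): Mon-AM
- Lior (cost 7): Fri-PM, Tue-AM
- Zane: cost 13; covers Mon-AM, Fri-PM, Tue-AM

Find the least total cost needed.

Zane alone covers Mon-AM, Fri-PM, Tue-AM — every shift.
Total cost: 13.

13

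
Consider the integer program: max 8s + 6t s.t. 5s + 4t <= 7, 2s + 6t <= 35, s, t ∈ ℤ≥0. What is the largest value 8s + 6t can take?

8

(s,t)=(1,0) is feasible, giving 8.
(s,t)=(0,1) is feasible, giving 6.
Maximum is 8 at (s,t)=(1,0).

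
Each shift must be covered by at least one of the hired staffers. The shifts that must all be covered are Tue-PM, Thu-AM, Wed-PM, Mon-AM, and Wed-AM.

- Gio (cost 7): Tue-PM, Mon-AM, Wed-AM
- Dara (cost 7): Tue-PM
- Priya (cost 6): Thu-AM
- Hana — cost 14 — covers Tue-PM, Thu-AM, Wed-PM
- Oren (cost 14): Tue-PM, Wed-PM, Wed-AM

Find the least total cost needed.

Choose Gio and Hana: together they cover Tue-PM, Thu-AM, Wed-PM, Mon-AM, Wed-AM — every shift.
Total cost: 7 + 14 = 21.

21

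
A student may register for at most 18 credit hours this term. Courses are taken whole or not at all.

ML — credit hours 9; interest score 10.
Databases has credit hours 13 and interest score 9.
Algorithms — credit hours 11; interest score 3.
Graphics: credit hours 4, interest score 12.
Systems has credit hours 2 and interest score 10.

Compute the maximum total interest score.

32

Allowing fractional choices, the relaxed optimum would be about 34.1, but courses are indivisible.
ML + Graphics + Systems: credit hours 9 + 4 + 2 = 15 ≤ 18, interest score 10 + 12 + 10 = 32.
Algorithms + Graphics + Systems: credit hours 11 + 4 + 2 = 17 ≤ 18, interest score 3 + 12 + 10 = 25.
Best is ML, Graphics, and Systems with total interest score 32.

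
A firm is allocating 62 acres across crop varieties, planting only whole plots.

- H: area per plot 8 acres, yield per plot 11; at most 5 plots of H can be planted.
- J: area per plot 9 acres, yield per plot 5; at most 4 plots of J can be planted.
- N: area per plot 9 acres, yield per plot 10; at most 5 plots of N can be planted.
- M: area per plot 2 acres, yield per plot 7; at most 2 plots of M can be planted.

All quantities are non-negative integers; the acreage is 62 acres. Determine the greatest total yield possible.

89

Take 5×H, 2×N, and 2×M: area 62 ≤ 62, yield 5·11 + 2·10 + 2·7 = 89.
M has the best ratio (7/2) and is taken to its limit of 2; remaining capacity is filled optimally with the others.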